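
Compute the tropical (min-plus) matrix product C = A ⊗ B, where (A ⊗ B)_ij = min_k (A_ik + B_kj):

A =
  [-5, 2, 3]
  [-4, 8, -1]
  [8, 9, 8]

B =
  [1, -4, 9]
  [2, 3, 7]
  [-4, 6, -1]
A ⊗ B =
  [-4, -9, 2]
  [-5, -8, -2]
  [4, 4, 7]

Apply the min-plus product entry-by-entry:
  C[0][0] = min over k of (A[0][0] + B[0][0] = -5 + 1 = -4, A[0][1] + B[1][0] = 2 + 2 = 4, A[0][2] + B[2][0] = 3 + -4 = -1) = -4 (attained at k = 0)
  C[0][1] = min over k of (A[0][0] + B[0][1] = -5 + -4 = -9, A[0][1] + B[1][1] = 2 + 3 = 5, A[0][2] + B[2][1] = 3 + 6 = 9) = -9 (attained at k = 0)
  C[0][2] = min over k of (A[0][0] + B[0][2] = -5 + 9 = 4, A[0][1] + B[1][2] = 2 + 7 = 9, A[0][2] + B[2][2] = 3 + -1 = 2) = 2 (attained at k = 2)
  C[1][0] = min over k of (A[1][0] + B[0][0] = -4 + 1 = -3, A[1][1] + B[1][0] = 8 + 2 = 10, A[1][2] + B[2][0] = -1 + -4 = -5) = -5 (attained at k = 2)
  C[1][1] = min over k of (A[1][0] + B[0][1] = -4 + -4 = -8, A[1][1] + B[1][1] = 8 + 3 = 11, A[1][2] + B[2][1] = -1 + 6 = 5) = -8 (attained at k = 0)
  C[1][2] = min over k of (A[1][0] + B[0][2] = -4 + 9 = 5, A[1][1] + B[1][2] = 8 + 7 = 15, A[1][2] + B[2][2] = -1 + -1 = -2) = -2 (attained at k = 2)
  C[2][0] = min over k of (A[2][0] + B[0][0] = 8 + 1 = 9, A[2][1] + B[1][0] = 9 + 2 = 11, A[2][2] + B[2][0] = 8 + -4 = 4) = 4 (attained at k = 2)
  C[2][1] = min over k of (A[2][0] + B[0][1] = 8 + -4 = 4, A[2][1] + B[1][1] = 9 + 3 = 12, A[2][2] + B[2][1] = 8 + 6 = 14) = 4 (attained at k = 0)
  C[2][2] = min over k of (A[2][0] + B[0][2] = 8 + 9 = 17, A[2][1] + B[1][2] = 9 + 7 = 16, A[2][2] + B[2][2] = 8 + -1 = 7) = 7 (attained at k = 2)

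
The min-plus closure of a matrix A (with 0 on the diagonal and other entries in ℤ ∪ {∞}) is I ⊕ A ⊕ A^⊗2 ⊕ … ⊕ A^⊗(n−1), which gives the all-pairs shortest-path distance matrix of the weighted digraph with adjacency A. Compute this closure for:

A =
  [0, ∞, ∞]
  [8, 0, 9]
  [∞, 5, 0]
Closure =
  [0, ∞, ∞]
  [8, 0, 9]
  [13, 5, 0]

This is the Floyd-Warshall all-pairs shortest-path computation. For each intermediate vertex k = 0, 1, …, 2, update dist[i][j] ← min(dist[i][j], dist[i][k] + dist[k][j]). The final matrix gives, for each (i, j), the minimum total weight of any directed path from i to j (possibly empty when i = j).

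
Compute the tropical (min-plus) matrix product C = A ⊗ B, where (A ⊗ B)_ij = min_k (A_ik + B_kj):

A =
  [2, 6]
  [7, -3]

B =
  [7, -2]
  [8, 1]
A ⊗ B =
  [9, 0]
  [5, -2]

Apply the min-plus product entry-by-entry:
  C[0][0] = min over k of (A[0][0] + B[0][0] = 2 + 7 = 9, A[0][1] + B[1][0] = 6 + 8 = 14) = 9 (attained at k = 0)
  C[0][1] = min over k of (A[0][0] + B[0][1] = 2 + -2 = 0, A[0][1] + B[1][1] = 6 + 1 = 7) = 0 (attained at k = 0)
  C[1][0] = min over k of (A[1][0] + B[0][0] = 7 + 7 = 14, A[1][1] + B[1][0] = -3 + 8 = 5) = 5 (attained at k = 1)
  C[1][1] = min over k of (A[1][0] + B[0][1] = 7 + -2 = 5, A[1][1] + B[1][1] = -3 + 1 = -2) = -2 (attained at k = 1)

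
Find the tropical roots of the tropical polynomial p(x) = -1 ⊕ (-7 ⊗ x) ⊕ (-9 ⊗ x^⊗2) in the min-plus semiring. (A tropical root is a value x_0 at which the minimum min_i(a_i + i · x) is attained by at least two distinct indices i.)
Roots: {2, 6}

Each tropical root is a break point of the lower envelope of the lines y = a_i + i · x (there are 3 lines, with slopes 0, 1, ..., 2). Only the lines that attain the minimum somewhere contribute to roots; other lines are dominated. Here the surviving (envelope) indices are i = 2, i = 1, i = 0.
Intersections between consecutive envelope lines give the roots: for adjacent envelope indices i < j the intersection is x = (a_i − a_j) / (j − i). Reading off the sorted break points: {2, 6}.
Verification: at each break x_0, at least two indices attain the minimum of min_i(a_i + i · x_0).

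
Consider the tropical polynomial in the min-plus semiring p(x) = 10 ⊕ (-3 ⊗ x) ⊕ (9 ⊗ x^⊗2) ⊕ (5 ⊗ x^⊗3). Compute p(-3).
p(-3) = -6

A tropical monomial a ⊗ x^⊗i evaluates to a + i · x. Evaluating each term at x = -3:
  Term 0 contributes 10 + 0 · -3 = 10
  Term 1 contributes -3 + 1 · -3 = -6
  Term 2 contributes 9 + 2 · -3 = 3
  Term 3 contributes 5 + 3 · -3 = -4
p(-3) = ⊕ of these = min[10, -6, 3, -4] = -6.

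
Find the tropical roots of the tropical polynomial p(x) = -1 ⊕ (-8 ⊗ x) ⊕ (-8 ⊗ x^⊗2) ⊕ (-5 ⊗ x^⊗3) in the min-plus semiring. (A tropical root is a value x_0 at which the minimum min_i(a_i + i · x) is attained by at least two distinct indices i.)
Roots: {-3, 0, 7}

Each tropical root is a break point of the lower envelope of the lines y = a_i + i · x (there are 4 lines, with slopes 0, 1, ..., 3). Only the lines that attain the minimum somewhere contribute to roots; other lines are dominated. Here the surviving (envelope) indices are i = 3, i = 2, i = 1, i = 0.
Intersections between consecutive envelope lines give the roots: for adjacent envelope indices i < j the intersection is x = (a_i − a_j) / (j − i). Reading off the sorted break points: {-3, 0, 7}.
Verification: at each break x_0, at least two indices attain the minimum of min_i(a_i + i · x_0).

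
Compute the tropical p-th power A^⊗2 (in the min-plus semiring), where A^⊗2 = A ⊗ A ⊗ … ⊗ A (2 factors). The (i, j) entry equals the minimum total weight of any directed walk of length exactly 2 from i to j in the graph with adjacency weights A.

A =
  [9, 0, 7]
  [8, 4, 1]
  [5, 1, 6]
A^⊗2 =
  [8, 4, 1]
  [6, 2, 5]
  [9, 5, 2]

Each entry (A^⊗2)_ij equals the minimum over all length-2 walks i = v_0 → v_1 → … → v_2 = j of Σ_t A[v_t][v_{t+1}]. For example, for (i, j) = (0, 2) we minimise over 3 possible intermediate vertex sequences; the minimum is 1, attained along the walk 0 → 1 → 2.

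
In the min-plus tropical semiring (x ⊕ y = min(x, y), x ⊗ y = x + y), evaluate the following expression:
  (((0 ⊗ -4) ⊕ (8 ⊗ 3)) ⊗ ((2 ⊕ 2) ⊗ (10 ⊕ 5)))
(((0 ⊗ -4) ⊕ (8 ⊗ 3)) ⊗ ((2 ⊕ 2) ⊗ (10 ⊕ 5))) = 3

Expand innermost to outermost. Recall ⊕ takes the minimum of its arguments and ⊗ takes their sum. Working out the expression (((0 ⊗ -4) ⊕ (8 ⊗ 3)) ⊗ ((2 ⊕ 2) ⊗ (10 ⊕ 5))) gives 3.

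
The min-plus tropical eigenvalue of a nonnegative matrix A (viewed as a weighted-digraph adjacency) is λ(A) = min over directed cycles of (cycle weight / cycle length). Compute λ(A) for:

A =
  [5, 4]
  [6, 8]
λ(A) = 5

Enumerate directed cycles and compute their means (weight / length). Sample:
  cycle 0 → 0: weight = 5, length = 1, mean = 5/1 ≈ 5.000
  cycle 1 → 1: weight = 8, length = 1, mean = 8/1 ≈ 8.000
  cycle 0 → 1 → 0: weight = 10, length = 2, mean = 10/2 ≈ 5.000
  cycle 1 → 0 → 1: weight = 10, length = 2, mean = 10/2 ≈ 5.000
Minimum mean = 5.000, attained e.g. along the cycle 0 → 0 with weight 5 and length 1. So λ(A) = 5/1 = 5.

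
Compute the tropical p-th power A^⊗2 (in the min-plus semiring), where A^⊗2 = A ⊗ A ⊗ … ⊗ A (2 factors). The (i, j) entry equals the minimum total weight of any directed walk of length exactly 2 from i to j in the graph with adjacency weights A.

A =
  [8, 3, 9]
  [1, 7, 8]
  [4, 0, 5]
A^⊗2 =
  [4, 9, 11]
  [8, 4, 10]
  [1, 5, 8]

Each entry (A^⊗2)_ij equals the minimum over all length-2 walks i = v_0 → v_1 → … → v_2 = j of Σ_t A[v_t][v_{t+1}]. For example, for (i, j) = (0, 2) we minimise over 3 possible intermediate vertex sequences; the minimum is 11, attained along the walk 0 → 1 → 2.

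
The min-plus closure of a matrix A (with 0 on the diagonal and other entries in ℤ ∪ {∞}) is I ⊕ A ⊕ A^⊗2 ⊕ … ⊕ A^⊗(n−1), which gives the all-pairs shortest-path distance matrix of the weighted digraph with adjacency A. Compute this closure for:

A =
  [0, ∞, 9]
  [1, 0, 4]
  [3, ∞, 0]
Closure =
  [0, ∞, 9]
  [1, 0, 4]
  [3, ∞, 0]

This is the Floyd-Warshall all-pairs shortest-path computation. For each intermediate vertex k = 0, 1, …, 2, update dist[i][j] ← min(dist[i][j], dist[i][k] + dist[k][j]). The final matrix gives, for each (i, j), the minimum total weight of any directed path from i to j (possibly empty when i = j).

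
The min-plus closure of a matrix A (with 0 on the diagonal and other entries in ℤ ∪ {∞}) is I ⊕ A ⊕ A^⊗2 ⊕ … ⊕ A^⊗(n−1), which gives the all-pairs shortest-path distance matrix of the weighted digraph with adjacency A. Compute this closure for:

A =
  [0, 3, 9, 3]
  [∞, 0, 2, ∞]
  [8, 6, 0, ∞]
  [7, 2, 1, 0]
Closure =
  [0, 3, 4, 3]
  [10, 0, 2, 13]
  [8, 6, 0, 11]
  [7, 2, 1, 0]

This is the Floyd-Warshall all-pairs shortest-path computation. For each intermediate vertex k = 0, 1, …, 3, update dist[i][j] ← min(dist[i][j], dist[i][k] + dist[k][j]). The final matrix gives, for each (i, j), the minimum total weight of any directed path from i to j (possibly empty when i = j).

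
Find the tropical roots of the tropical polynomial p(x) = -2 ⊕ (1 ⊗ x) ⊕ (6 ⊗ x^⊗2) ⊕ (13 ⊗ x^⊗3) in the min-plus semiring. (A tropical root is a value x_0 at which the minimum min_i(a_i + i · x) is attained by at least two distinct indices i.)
Roots: {-7, -5, -3}

Each tropical root is a break point of the lower envelope of the lines y = a_i + i · x (there are 4 lines, with slopes 0, 1, ..., 3). Only the lines that attain the minimum somewhere contribute to roots; other lines are dominated. Here the surviving (envelope) indices are i = 3, i = 2, i = 1, i = 0.
Intersections between consecutive envelope lines give the roots: for adjacent envelope indices i < j the intersection is x = (a_i − a_j) / (j − i). Reading off the sorted break points: {-7, -5, -3}.
Verification: at each break x_0, at least two indices attain the minimum of min_i(a_i + i · x_0).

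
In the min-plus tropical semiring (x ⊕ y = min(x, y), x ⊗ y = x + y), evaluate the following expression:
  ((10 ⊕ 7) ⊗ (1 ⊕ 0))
((10 ⊕ 7) ⊗ (1 ⊕ 0)) = 7

Expand innermost to outermost. Recall ⊕ takes the minimum of its arguments and ⊗ takes their sum. Working out the expression ((10 ⊕ 7) ⊗ (1 ⊕ 0)) gives 7.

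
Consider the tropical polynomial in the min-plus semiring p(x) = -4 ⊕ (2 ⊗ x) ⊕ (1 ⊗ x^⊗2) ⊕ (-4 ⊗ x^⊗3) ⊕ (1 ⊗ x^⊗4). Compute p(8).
p(8) = -4

A tropical monomial a ⊗ x^⊗i evaluates to a + i · x. Evaluating each term at x = 8:
  Term 0 contributes -4 + 0 · 8 = -4
  Term 1 contributes 2 + 1 · 8 = 10
  Term 2 contributes 1 + 2 · 8 = 17
  Term 3 contributes -4 + 3 · 8 = 20
  Term 4 contributes 1 + 4 · 8 = 33
p(8) = ⊕ of these = min[-4, 10, 17, 20, 33] = -4.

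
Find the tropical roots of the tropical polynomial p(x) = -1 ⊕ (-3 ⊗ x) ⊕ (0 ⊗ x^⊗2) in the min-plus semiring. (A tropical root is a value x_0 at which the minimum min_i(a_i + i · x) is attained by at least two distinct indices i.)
Roots: {-3, 2}

Each tropical root is a break point of the lower envelope of the lines y = a_i + i · x (there are 3 lines, with slopes 0, 1, ..., 2). Only the lines that attain the minimum somewhere contribute to roots; other lines are dominated. Here the surviving (envelope) indices are i = 2, i = 1, i = 0.
Intersections between consecutive envelope lines give the roots: for adjacent envelope indices i < j the intersection is x = (a_i − a_j) / (j − i). Reading off the sorted break points: {-3, 2}.
Verification: at each break x_0, at least two indices attain the minimum of min_i(a_i + i · x_0).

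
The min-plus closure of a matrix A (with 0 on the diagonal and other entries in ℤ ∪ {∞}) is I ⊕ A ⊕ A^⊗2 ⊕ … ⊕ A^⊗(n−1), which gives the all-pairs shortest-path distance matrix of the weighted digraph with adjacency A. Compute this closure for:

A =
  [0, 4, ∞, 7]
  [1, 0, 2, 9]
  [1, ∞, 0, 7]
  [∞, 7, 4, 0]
Closure =
  [0, 4, 6, 7]
  [1, 0, 2, 8]
  [1, 5, 0, 7]
  [5, 7, 4, 0]

This is the Floyd-Warshall all-pairs shortest-path computation. For each intermediate vertex k = 0, 1, …, 3, update dist[i][j] ← min(dist[i][j], dist[i][k] + dist[k][j]). The final matrix gives, for each (i, j), the minimum total weight of any directed path from i to j (possibly empty when i = j).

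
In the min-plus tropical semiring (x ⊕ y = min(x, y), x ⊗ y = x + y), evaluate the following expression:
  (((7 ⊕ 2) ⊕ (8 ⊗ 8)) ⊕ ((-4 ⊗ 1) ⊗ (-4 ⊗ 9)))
(((7 ⊕ 2) ⊕ (8 ⊗ 8)) ⊕ ((-4 ⊗ 1) ⊗ (-4 ⊗ 9))) = 2

Expand innermost to outermost. Recall ⊕ takes the minimum of its arguments and ⊗ takes their sum. Working out the expression (((7 ⊕ 2) ⊕ (8 ⊗ 8)) ⊕ ((-4 ⊗ 1) ⊗ (-4 ⊗ 9))) gives 2.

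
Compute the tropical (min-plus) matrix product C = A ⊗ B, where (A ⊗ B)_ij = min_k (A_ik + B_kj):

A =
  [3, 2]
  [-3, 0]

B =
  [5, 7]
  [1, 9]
A ⊗ B =
  [3, 10]
  [1, 4]

Apply the min-plus product entry-by-entry:
  C[0][0] = min over k of (A[0][0] + B[0][0] = 3 + 5 = 8, A[0][1] + B[1][0] = 2 + 1 = 3) = 3 (attained at k = 1)
  C[0][1] = min over k of (A[0][0] + B[0][1] = 3 + 7 = 10, A[0][1] + B[1][1] = 2 + 9 = 11) = 10 (attained at k = 0)
  C[1][0] = min over k of (A[1][0] + B[0][0] = -3 + 5 = 2, A[1][1] + B[1][0] = 0 + 1 = 1) = 1 (attained at k = 1)
  C[1][1] = min over k of (A[1][0] + B[0][1] = -3 + 7 = 4, A[1][1] + B[1][1] = 0 + 9 = 9) = 4 (attained at k = 0)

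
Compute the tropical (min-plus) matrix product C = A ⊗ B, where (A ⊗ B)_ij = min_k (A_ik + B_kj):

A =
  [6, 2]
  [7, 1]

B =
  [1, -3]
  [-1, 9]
A ⊗ B =
  [1, 3]
  [0, 4]

Apply the min-plus product entry-by-entry:
  C[0][0] = min over k of (A[0][0] + B[0][0] = 6 + 1 = 7, A[0][1] + B[1][0] = 2 + -1 = 1) = 1 (attained at k = 1)
  C[0][1] = min over k of (A[0][0] + B[0][1] = 6 + -3 = 3, A[0][1] + B[1][1] = 2 + 9 = 11) = 3 (attained at k = 0)
  C[1][0] = min over k of (A[1][0] + B[0][0] = 7 + 1 = 8, A[1][1] + B[1][0] = 1 + -1 = 0) = 0 (attained at k = 1)
  C[1][1] = min over k of (A[1][0] + B[0][1] = 7 + -3 = 4, A[1][1] + B[1][1] = 1 + 9 = 10) = 4 (attained at k = 0)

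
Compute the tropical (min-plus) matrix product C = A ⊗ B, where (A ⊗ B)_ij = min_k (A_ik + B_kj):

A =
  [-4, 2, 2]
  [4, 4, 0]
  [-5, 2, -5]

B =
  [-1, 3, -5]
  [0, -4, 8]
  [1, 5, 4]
A ⊗ B =
  [-5, -2, -9]
  [1, 0, -1]
  [-6, -2, -10]

Apply the min-plus product entry-by-entry:
  C[0][0] = min over k of (A[0][0] + B[0][0] = -4 + -1 = -5, A[0][1] + B[1][0] = 2 + 0 = 2, A[0][2] + B[2][0] = 2 + 1 = 3) = -5 (attained at k = 0)
  C[0][1] = min over k of (A[0][0] + B[0][1] = -4 + 3 = -1, A[0][1] + B[1][1] = 2 + -4 = -2, A[0][2] + B[2][1] = 2 + 5 = 7) = -2 (attained at k = 1)
  C[0][2] = min over k of (A[0][0] + B[0][2] = -4 + -5 = -9, A[0][1] + B[1][2] = 2 + 8 = 10, A[0][2] + B[2][2] = 2 + 4 = 6) = -9 (attained at k = 0)
  C[1][0] = min over k of (A[1][0] + B[0][0] = 4 + -1 = 3, A[1][1] + B[1][0] = 4 + 0 = 4, A[1][2] + B[2][0] = 0 + 1 = 1) = 1 (attained at k = 2)
  C[1][1] = min over k of (A[1][0] + B[0][1] = 4 + 3 = 7, A[1][1] + B[1][1] = 4 + -4 = 0, A[1][2] + B[2][1] = 0 + 5 = 5) = 0 (attained at k = 1)
  C[1][2] = min over k of (A[1][0] + B[0][2] = 4 + -5 = -1, A[1][1] + B[1][2] = 4 + 8 = 12, A[1][2] + B[2][2] = 0 + 4 = 4) = -1 (attained at k = 0)
  C[2][0] = min over k of (A[2][0] + B[0][0] = -5 + -1 = -6, A[2][1] + B[1][0] = 2 + 0 = 2, A[2][2] + B[2][0] = -5 + 1 = -4) = -6 (attained at k = 0)
  C[2][1] = min over k of (A[2][0] + B[0][1] = -5 + 3 = -2, A[2][1] + B[1][1] = 2 + -4 = -2, A[2][2] + B[2][1] = -5 + 5 = 0) = -2 (attained at k = 0)
  C[2][2] = min over k of (A[2][0] + B[0][2] = -5 + -5 = -10, A[2][1] + B[1][2] = 2 + 8 = 10, A[2][2] + B[2][2] = -5 + 4 = -1) = -10 (attained at k = 0)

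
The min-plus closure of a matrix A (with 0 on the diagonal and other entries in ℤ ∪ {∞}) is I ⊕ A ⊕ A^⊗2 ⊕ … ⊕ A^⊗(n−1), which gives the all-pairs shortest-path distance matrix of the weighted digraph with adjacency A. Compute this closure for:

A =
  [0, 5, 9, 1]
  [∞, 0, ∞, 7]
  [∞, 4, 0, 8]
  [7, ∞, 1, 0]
Closure =
  [0, 5, 2, 1]
  [14, 0, 8, 7]
  [15, 4, 0, 8]
  [7, 5, 1, 0]

This is the Floyd-Warshall all-pairs shortest-path computation. For each intermediate vertex k = 0, 1, …, 3, update dist[i][j] ← min(dist[i][j], dist[i][k] + dist[k][j]). The final matrix gives, for each (i, j), the minimum total weight of any directed path from i to j (possibly empty when i = j).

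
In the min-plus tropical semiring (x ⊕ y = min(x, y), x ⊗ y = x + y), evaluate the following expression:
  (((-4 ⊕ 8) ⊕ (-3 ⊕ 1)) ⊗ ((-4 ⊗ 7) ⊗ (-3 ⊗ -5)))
(((-4 ⊕ 8) ⊕ (-3 ⊕ 1)) ⊗ ((-4 ⊗ 7) ⊗ (-3 ⊗ -5))) = -9

Expand innermost to outermost. Recall ⊕ takes the minimum of its arguments and ⊗ takes their sum. Working out the expression (((-4 ⊕ 8) ⊕ (-3 ⊕ 1)) ⊗ ((-4 ⊗ 7) ⊗ (-3 ⊗ -5))) gives -9.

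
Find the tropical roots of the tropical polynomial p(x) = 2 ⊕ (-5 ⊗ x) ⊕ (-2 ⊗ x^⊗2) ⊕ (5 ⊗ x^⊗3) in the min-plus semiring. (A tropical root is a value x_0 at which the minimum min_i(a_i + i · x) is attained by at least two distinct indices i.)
Roots: {-7, -3, 7}

Each tropical root is a break point of the lower envelope of the lines y = a_i + i · x (there are 4 lines, with slopes 0, 1, ..., 3). Only the lines that attain the minimum somewhere contribute to roots; other lines are dominated. Here the surviving (envelope) indices are i = 3, i = 2, i = 1, i = 0.
Intersections between consecutive envelope lines give the roots: for adjacent envelope indices i < j the intersection is x = (a_i − a_j) / (j − i). Reading off the sorted break points: {-7, -3, 7}.
Verification: at each break x_0, at least two indices attain the minimum of min_i(a_i + i · x_0).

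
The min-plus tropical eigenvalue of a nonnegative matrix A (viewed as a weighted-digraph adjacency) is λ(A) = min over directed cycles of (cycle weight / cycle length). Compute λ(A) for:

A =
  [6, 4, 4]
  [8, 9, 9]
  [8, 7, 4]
λ(A) = 4

Enumerate directed cycles and compute their means (weight / length). Sample:
  cycle 0 → 0: weight = 6, length = 1, mean = 6/1 ≈ 6.000
  cycle 1 → 1: weight = 9, length = 1, mean = 9/1 ≈ 9.000
  cycle 2 → 2: weight = 4, length = 1, mean = 4/1 ≈ 4.000
  cycle 0 → 1 → 0: weight = 12, length = 2, mean = 12/2 ≈ 6.000
  cycle 0 → 2 → 0: weight = 12, length = 2, mean = 12/2 ≈ 6.000
  cycle 1 → 0 → 1: weight = 12, length = 2, mean = 12/2 ≈ 6.000
Minimum mean = 4.000, attained e.g. along the cycle 2 → 2 with weight 4 and length 1. So λ(A) = 4/1 = 4.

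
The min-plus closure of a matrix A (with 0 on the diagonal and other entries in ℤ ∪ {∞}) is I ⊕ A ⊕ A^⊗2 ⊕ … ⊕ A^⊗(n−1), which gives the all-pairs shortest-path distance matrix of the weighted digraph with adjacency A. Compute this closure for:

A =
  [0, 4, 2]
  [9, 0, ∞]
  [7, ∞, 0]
Closure =
  [0, 4, 2]
  [9, 0, 11]
  [7, 11, 0]

This is the Floyd-Warshall all-pairs shortest-path computation. For each intermediate vertex k = 0, 1, …, 2, update dist[i][j] ← min(dist[i][j], dist[i][k] + dist[k][j]). The final matrix gives, for each (i, j), the minimum total weight of any directed path from i to j (possibly empty when i = j).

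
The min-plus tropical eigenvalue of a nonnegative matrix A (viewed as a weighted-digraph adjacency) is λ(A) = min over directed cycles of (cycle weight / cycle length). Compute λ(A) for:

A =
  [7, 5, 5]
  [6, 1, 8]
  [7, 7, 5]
λ(A) = 1

Enumerate directed cycles and compute their means (weight / length). Sample:
  cycle 0 → 0: weight = 7, length = 1, mean = 7/1 ≈ 7.000
  cycle 1 → 1: weight = 1, length = 1, mean = 1/1 ≈ 1.000
  cycle 2 → 2: weight = 5, length = 1, mean = 5/1 ≈ 5.000
  cycle 0 → 1 → 0: weight = 11, length = 2, mean = 11/2 ≈ 5.500
  cycle 0 → 2 → 0: weight = 12, length = 2, mean = 12/2 ≈ 6.000
  cycle 1 → 0 → 1: weight = 11, length = 2, mean = 11/2 ≈ 5.500
Minimum mean = 1.000, attained e.g. along the cycle 1 → 1 with weight 1 and length 1. So λ(A) = 1/1 = 1.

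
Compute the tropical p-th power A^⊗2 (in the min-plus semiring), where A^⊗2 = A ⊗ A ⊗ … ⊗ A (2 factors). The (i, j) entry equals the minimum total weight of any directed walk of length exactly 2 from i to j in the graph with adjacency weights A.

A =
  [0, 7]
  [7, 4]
A^⊗2 =
  [0, 7]
  [7, 8]

Each entry (A^⊗2)_ij equals the minimum over all length-2 walks i = v_0 → v_1 → … → v_2 = j of Σ_t A[v_t][v_{t+1}]. For example, for (i, j) = (0, 1) we minimise over 2 possible intermediate vertex sequences; the minimum is 7, attained along the walk 0 → 0 → 1.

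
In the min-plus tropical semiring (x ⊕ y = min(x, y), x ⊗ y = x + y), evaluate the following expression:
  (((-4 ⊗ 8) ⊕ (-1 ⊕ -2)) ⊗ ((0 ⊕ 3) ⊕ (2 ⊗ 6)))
(((-4 ⊗ 8) ⊕ (-1 ⊕ -2)) ⊗ ((0 ⊕ 3) ⊕ (2 ⊗ 6))) = -2

Expand innermost to outermost. Recall ⊕ takes the minimum of its arguments and ⊗ takes their sum. Working out the expression (((-4 ⊗ 8) ⊕ (-1 ⊕ -2)) ⊗ ((0 ⊕ 3) ⊕ (2 ⊗ 6))) gives -2.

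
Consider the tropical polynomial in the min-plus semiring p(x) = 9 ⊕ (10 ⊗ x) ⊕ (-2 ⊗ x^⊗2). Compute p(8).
p(8) = 9

A tropical monomial a ⊗ x^⊗i evaluates to a + i · x. Evaluating each term at x = 8:
  Term 0 contributes 9 + 0 · 8 = 9
  Term 1 contributes 10 + 1 · 8 = 18
  Term 2 contributes -2 + 2 · 8 = 14
p(8) = ⊕ of these = min[9, 18, 14] = 9.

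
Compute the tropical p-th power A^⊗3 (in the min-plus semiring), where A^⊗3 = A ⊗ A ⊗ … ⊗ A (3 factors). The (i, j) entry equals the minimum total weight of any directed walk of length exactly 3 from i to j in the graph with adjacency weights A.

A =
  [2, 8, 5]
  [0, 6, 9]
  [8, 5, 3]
A^⊗3 =
  [6, 12, 9]
  [4, 10, 7]
  [7, 11, 9]

Each entry (A^⊗3)_ij equals the minimum over all length-3 walks i = v_0 → v_1 → … → v_3 = j of Σ_t A[v_t][v_{t+1}]. For example, for (i, j) = (0, 2) we minimise over 9 possible intermediate vertex sequences; the minimum is 9, attained along the walk 0 → 0 → 0 → 2.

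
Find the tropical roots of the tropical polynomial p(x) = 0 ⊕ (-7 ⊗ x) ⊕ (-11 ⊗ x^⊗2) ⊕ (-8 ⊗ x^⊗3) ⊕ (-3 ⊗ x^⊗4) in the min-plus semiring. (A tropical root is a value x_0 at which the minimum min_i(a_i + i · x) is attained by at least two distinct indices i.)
Roots: {-5, -3, 4, 7}

Each tropical root is a break point of the lower envelope of the lines y = a_i + i · x (there are 5 lines, with slopes 0, 1, ..., 4). Only the lines that attain the minimum somewhere contribute to roots; other lines are dominated. Here the surviving (envelope) indices are i = 4, i = 3, i = 2, i = 1, i = 0.
Intersections between consecutive envelope lines give the roots: for adjacent envelope indices i < j the intersection is x = (a_i − a_j) / (j − i). Reading off the sorted break points: {-5, -3, 4, 7}.
Verification: at each break x_0, at least two indices attain the minimum of min_i(a_i + i · x_0).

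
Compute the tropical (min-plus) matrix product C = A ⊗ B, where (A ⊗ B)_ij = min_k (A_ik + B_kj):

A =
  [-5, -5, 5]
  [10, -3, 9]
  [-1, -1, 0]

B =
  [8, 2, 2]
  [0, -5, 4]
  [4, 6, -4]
A ⊗ B =
  [-5, -10, -3]
  [-3, -8, 1]
  [-1, -6, -4]

Apply the min-plus product entry-by-entry:
  C[0][0] = min over k of (A[0][0] + B[0][0] = -5 + 8 = 3, A[0][1] + B[1][0] = -5 + 0 = -5, A[0][2] + B[2][0] = 5 + 4 = 9) = -5 (attained at k = 1)
  C[0][1] = min over k of (A[0][0] + B[0][1] = -5 + 2 = -3, A[0][1] + B[1][1] = -5 + -5 = -10, A[0][2] + B[2][1] = 5 + 6 = 11) = -10 (attained at k = 1)
  C[0][2] = min over k of (A[0][0] + B[0][2] = -5 + 2 = -3, A[0][1] + B[1][2] = -5 + 4 = -1, A[0][2] + B[2][2] = 5 + -4 = 1) = -3 (attained at k = 0)
  C[1][0] = min over k of (A[1][0] + B[0][0] = 10 + 8 = 18, A[1][1] + B[1][0] = -3 + 0 = -3, A[1][2] + B[2][0] = 9 + 4 = 13) = -3 (attained at k = 1)
  C[1][1] = min over k of (A[1][0] + B[0][1] = 10 + 2 = 12, A[1][1] + B[1][1] = -3 + -5 = -8, A[1][2] + B[2][1] = 9 + 6 = 15) = -8 (attained at k = 1)
  C[1][2] = min over k of (A[1][0] + B[0][2] = 10 + 2 = 12, A[1][1] + B[1][2] = -3 + 4 = 1, A[1][2] + B[2][2] = 9 + -4 = 5) = 1 (attained at k = 1)
  C[2][0] = min over k of (A[2][0] + B[0][0] = -1 + 8 = 7, A[2][1] + B[1][0] = -1 + 0 = -1, A[2][2] + B[2][0] = 0 + 4 = 4) = -1 (attained at k = 1)
  C[2][1] = min over k of (A[2][0] + B[0][1] = -1 + 2 = 1, A[2][1] + B[1][1] = -1 + -5 = -6, A[2][2] + B[2][1] = 0 + 6 = 6) = -6 (attained at k = 1)
  C[2][2] = min over k of (A[2][0] + B[0][2] = -1 + 2 = 1, A[2][1] + B[1][2] = -1 + 4 = 3, A[2][2] + B[2][2] = 0 + -4 = -4) = -4 (attained at k = 2)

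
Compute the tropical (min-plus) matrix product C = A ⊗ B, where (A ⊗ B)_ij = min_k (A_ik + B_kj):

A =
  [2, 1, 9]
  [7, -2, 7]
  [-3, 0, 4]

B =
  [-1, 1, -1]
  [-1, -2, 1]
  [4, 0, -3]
A ⊗ B =
  [0, -1, 1]
  [-3, -4, -1]
  [-4, -2, -4]

Apply the min-plus product entry-by-entry:
  C[0][0] = min over k of (A[0][0] + B[0][0] = 2 + -1 = 1, A[0][1] + B[1][0] = 1 + -1 = 0, A[0][2] + B[2][0] = 9 + 4 = 13) = 0 (attained at k = 1)
  C[0][1] = min over k of (A[0][0] + B[0][1] = 2 + 1 = 3, A[0][1] + B[1][1] = 1 + -2 = -1, A[0][2] + B[2][1] = 9 + 0 = 9) = -1 (attained at k = 1)
  C[0][2] = min over k of (A[0][0] + B[0][2] = 2 + -1 = 1, A[0][1] + B[1][2] = 1 + 1 = 2, A[0][2] + B[2][2] = 9 + -3 = 6) = 1 (attained at k = 0)
  C[1][0] = min over k of (A[1][0] + B[0][0] = 7 + -1 = 6, A[1][1] + B[1][0] = -2 + -1 = -3, A[1][2] + B[2][0] = 7 + 4 = 11) = -3 (attained at k = 1)
  C[1][1] = min over k of (A[1][0] + B[0][1] = 7 + 1 = 8, A[1][1] + B[1][1] = -2 + -2 = -4, A[1][2] + B[2][1] = 7 + 0 = 7) = -4 (attained at k = 1)
  C[1][2] = min over k of (A[1][0] + B[0][2] = 7 + -1 = 6, A[1][1] + B[1][2] = -2 + 1 = -1, A[1][2] + B[2][2] = 7 + -3 = 4) = -1 (attained at k = 1)
  C[2][0] = min over k of (A[2][0] + B[0][0] = -3 + -1 = -4, A[2][1] + B[1][0] = 0 + -1 = -1, A[2][2] + B[2][0] = 4 + 4 = 8) = -4 (attained at k = 0)
  C[2][1] = min over k of (A[2][0] + B[0][1] = -3 + 1 = -2, A[2][1] + B[1][1] = 0 + -2 = -2, A[2][2] + B[2][1] = 4 + 0 = 4) = -2 (attained at k = 0)
  C[2][2] = min over k of (A[2][0] + B[0][2] = -3 + -1 = -4, A[2][1] + B[1][2] = 0 + 1 = 1, A[2][2] + B[2][2] = 4 + -3 = 1) = -4 (attained at k = 0)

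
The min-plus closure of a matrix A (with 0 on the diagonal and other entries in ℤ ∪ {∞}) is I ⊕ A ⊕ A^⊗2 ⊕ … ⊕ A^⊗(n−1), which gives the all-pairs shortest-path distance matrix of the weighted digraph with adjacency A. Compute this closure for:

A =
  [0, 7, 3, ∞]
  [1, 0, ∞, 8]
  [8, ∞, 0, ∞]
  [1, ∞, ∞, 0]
Closure =
  [0, 7, 3, 15]
  [1, 0, 4, 8]
  [8, 15, 0, 23]
  [1, 8, 4, 0]

This is the Floyd-Warshall all-pairs shortest-path computation. For each intermediate vertex k = 0, 1, …, 3, update dist[i][j] ← min(dist[i][j], dist[i][k] + dist[k][j]). The final matrix gives, for each (i, j), the minimum total weight of any directed path from i to j (possibly empty when i = j).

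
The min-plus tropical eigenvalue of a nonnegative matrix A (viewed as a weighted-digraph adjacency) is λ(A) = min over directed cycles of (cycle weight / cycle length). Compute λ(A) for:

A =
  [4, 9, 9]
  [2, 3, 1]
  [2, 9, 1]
λ(A) = 1

Enumerate directed cycles and compute their means (weight / length). Sample:
  cycle 0 → 0: weight = 4, length = 1, mean = 4/1 ≈ 4.000
  cycle 1 → 1: weight = 3, length = 1, mean = 3/1 ≈ 3.000
  cycle 2 → 2: weight = 1, length = 1, mean = 1/1 ≈ 1.000
  cycle 0 → 1 → 0: weight = 11, length = 2, mean = 11/2 ≈ 5.500
  cycle 0 → 2 → 0: weight = 11, length = 2, mean = 11/2 ≈ 5.500
  cycle 1 → 0 → 1: weight = 11, length = 2, mean = 11/2 ≈ 5.500
Minimum mean = 1.000, attained e.g. along the cycle 2 → 2 with weight 1 and length 1. So λ(A) = 1/1 = 1.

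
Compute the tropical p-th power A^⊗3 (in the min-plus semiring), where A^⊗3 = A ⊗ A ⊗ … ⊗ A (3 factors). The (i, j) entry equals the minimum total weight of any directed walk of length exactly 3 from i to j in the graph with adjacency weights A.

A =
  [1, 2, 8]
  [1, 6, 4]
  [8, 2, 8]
A^⊗3 =
  [3, 4, 7]
  [3, 4, 7]
  [4, 5, 11]

Each entry (A^⊗3)_ij equals the minimum over all length-3 walks i = v_0 → v_1 → … → v_3 = j of Σ_t A[v_t][v_{t+1}]. For example, for (i, j) = (0, 2) we minimise over 9 possible intermediate vertex sequences; the minimum is 7, attained along the walk 0 → 0 → 1 → 2.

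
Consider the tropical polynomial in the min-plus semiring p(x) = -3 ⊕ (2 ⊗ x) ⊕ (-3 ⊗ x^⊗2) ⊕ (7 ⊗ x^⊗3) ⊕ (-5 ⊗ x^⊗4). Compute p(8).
p(8) = -3

A tropical monomial a ⊗ x^⊗i evaluates to a + i · x. Evaluating each term at x = 8:
  Term 0 contributes -3 + 0 · 8 = -3
  Term 1 contributes 2 + 1 · 8 = 10
  Term 2 contributes -3 + 2 · 8 = 13
  Term 3 contributes 7 + 3 · 8 = 31
  Term 4 contributes -5 + 4 · 8 = 27
p(8) = ⊕ of these = min[-3, 10, 13, 31, 27] = -3.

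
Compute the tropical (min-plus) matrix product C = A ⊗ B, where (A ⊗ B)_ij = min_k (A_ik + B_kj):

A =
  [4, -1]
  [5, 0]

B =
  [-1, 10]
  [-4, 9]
A ⊗ B =
  [-5, 8]
  [-4, 9]

Apply the min-plus product entry-by-entry:
  C[0][0] = min over k of (A[0][0] + B[0][0] = 4 + -1 = 3, A[0][1] + B[1][0] = -1 + -4 = -5) = -5 (attained at k = 1)
  C[0][1] = min over k of (A[0][0] + B[0][1] = 4 + 10 = 14, A[0][1] + B[1][1] = -1 + 9 = 8) = 8 (attained at k = 1)
  C[1][0] = min over k of (A[1][0] + B[0][0] = 5 + -1 = 4, A[1][1] + B[1][0] = 0 + -4 = -4) = -4 (attained at k = 1)
  C[1][1] = min over k of (A[1][0] + B[0][1] = 5 + 10 = 15, A[1][1] + B[1][1] = 0 + 9 = 9) = 9 (attained at k = 1)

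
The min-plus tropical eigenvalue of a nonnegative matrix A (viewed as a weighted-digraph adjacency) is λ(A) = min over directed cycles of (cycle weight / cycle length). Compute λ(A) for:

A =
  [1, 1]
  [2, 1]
λ(A) = 1

Enumerate directed cycles and compute their means (weight / length). Sample:
  cycle 0 → 0: weight = 1, length = 1, mean = 1/1 ≈ 1.000
  cycle 1 → 1: weight = 1, length = 1, mean = 1/1 ≈ 1.000
  cycle 0 → 1 → 0: weight = 3, length = 2, mean = 3/2 ≈ 1.500
  cycle 1 → 0 → 1: weight = 3, length = 2, mean = 3/2 ≈ 1.500
Minimum mean = 1.000, attained e.g. along the cycle 0 → 0 with weight 1 and length 1. So λ(A) = 1/1 = 1.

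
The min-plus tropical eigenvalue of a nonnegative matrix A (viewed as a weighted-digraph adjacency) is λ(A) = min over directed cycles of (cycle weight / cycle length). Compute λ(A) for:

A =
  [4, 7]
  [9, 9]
λ(A) = 4

Enumerate directed cycles and compute their means (weight / length). Sample:
  cycle 0 → 0: weight = 4, length = 1, mean = 4/1 ≈ 4.000
  cycle 1 → 1: weight = 9, length = 1, mean = 9/1 ≈ 9.000
  cycle 0 → 1 → 0: weight = 16, length = 2, mean = 16/2 ≈ 8.000
  cycle 1 → 0 → 1: weight = 16, length = 2, mean = 16/2 ≈ 8.000
Minimum mean = 4.000, attained e.g. along the cycle 0 → 0 with weight 4 and length 1. So λ(A) = 4/1 = 4.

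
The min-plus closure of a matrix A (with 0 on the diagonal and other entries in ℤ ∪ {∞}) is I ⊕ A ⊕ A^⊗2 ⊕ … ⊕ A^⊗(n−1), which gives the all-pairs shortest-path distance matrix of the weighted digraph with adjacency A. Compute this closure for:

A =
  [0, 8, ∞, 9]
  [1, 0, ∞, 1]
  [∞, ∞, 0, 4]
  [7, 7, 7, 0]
Closure =
  [0, 8, 16, 9]
  [1, 0, 8, 1]
  [11, 11, 0, 4]
  [7, 7, 7, 0]

This is the Floyd-Warshall all-pairs shortest-path computation. For each intermediate vertex k = 0, 1, …, 3, update dist[i][j] ← min(dist[i][j], dist[i][k] + dist[k][j]). The final matrix gives, for each (i, j), the minimum total weight of any directed path from i to j (possibly empty when i = j).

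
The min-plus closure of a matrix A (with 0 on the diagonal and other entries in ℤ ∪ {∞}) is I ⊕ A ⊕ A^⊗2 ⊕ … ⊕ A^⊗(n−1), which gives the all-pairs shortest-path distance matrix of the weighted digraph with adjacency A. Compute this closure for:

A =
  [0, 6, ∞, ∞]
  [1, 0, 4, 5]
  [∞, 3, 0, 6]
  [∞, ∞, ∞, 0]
Closure =
  [0, 6, 10, 11]
  [1, 0, 4, 5]
  [4, 3, 0, 6]
  [∞, ∞, ∞, 0]

This is the Floyd-Warshall all-pairs shortest-path computation. For each intermediate vertex k = 0, 1, …, 3, update dist[i][j] ← min(dist[i][j], dist[i][k] + dist[k][j]). The final matrix gives, for each (i, j), the minimum total weight of any directed path from i to j (possibly empty when i = j).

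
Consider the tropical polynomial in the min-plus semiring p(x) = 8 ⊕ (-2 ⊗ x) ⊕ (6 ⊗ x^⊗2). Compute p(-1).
p(-1) = -3

A tropical monomial a ⊗ x^⊗i evaluates to a + i · x. Evaluating each term at x = -1:
  Term 0 contributes 8 + 0 · -1 = 8
  Term 1 contributes -2 + 1 · -1 = -3
  Term 2 contributes 6 + 2 · -1 = 4
p(-1) = ⊕ of these = min[8, -3, 4] = -3.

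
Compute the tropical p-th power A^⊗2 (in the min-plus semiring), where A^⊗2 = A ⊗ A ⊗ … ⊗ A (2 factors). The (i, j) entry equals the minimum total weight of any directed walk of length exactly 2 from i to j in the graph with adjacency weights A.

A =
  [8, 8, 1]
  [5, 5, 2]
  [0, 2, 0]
A^⊗2 =
  [1, 3, 1]
  [2, 4, 2]
  [0, 2, 0]

Each entry (A^⊗2)_ij equals the minimum over all length-2 walks i = v_0 → v_1 → … → v_2 = j of Σ_t A[v_t][v_{t+1}]. For example, for (i, j) = (0, 2) we minimise over 3 possible intermediate vertex sequences; the minimum is 1, attained along the walk 0 → 2 → 2.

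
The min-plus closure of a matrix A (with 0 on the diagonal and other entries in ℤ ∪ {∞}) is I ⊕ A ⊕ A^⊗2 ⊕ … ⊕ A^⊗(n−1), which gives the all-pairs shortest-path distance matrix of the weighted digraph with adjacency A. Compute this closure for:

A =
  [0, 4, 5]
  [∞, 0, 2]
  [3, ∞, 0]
Closure =
  [0, 4, 5]
  [5, 0, 2]
  [3, 7, 0]

This is the Floyd-Warshall all-pairs shortest-path computation. For each intermediate vertex k = 0, 1, …, 2, update dist[i][j] ← min(dist[i][j], dist[i][k] + dist[k][j]). The final matrix gives, for each (i, j), the minimum total weight of any directed path from i to j (possibly empty when i = j).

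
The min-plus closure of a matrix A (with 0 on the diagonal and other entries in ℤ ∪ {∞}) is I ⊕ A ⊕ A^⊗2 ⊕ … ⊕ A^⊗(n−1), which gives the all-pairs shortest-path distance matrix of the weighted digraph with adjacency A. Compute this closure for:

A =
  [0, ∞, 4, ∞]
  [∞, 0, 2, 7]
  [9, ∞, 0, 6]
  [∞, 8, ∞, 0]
Closure =
  [0, 18, 4, 10]
  [11, 0, 2, 7]
  [9, 14, 0, 6]
  [19, 8, 10, 0]

This is the Floyd-Warshall all-pairs shortest-path computation. For each intermediate vertex k = 0, 1, …, 3, update dist[i][j] ← min(dist[i][j], dist[i][k] + dist[k][j]). The final matrix gives, for each (i, j), the minimum total weight of any directed path from i to j (possibly empty when i = j).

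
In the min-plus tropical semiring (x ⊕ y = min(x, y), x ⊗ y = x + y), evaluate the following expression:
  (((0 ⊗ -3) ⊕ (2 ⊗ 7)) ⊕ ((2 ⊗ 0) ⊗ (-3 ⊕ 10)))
(((0 ⊗ -3) ⊕ (2 ⊗ 7)) ⊕ ((2 ⊗ 0) ⊗ (-3 ⊕ 10))) = -3

Expand innermost to outermost. Recall ⊕ takes the minimum of its arguments and ⊗ takes their sum. Working out the expression (((0 ⊗ -3) ⊕ (2 ⊗ 7)) ⊕ ((2 ⊗ 0) ⊗ (-3 ⊕ 10))) gives -3.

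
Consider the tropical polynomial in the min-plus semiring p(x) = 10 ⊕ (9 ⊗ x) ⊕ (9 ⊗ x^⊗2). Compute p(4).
p(4) = 10

A tropical monomial a ⊗ x^⊗i evaluates to a + i · x. Evaluating each term at x = 4:
  Term 0 contributes 10 + 0 · 4 = 10
  Term 1 contributes 9 + 1 · 4 = 13
  Term 2 contributes 9 + 2 · 4 = 17
p(4) = ⊕ of these = min[10, 13, 17] = 10.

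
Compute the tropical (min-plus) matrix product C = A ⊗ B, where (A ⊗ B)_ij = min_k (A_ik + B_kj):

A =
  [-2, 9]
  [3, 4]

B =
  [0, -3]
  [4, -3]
A ⊗ B =
  [-2, -5]
  [3, 0]

Apply the min-plus product entry-by-entry:
  C[0][0] = min over k of (A[0][0] + B[0][0] = -2 + 0 = -2, A[0][1] + B[1][0] = 9 + 4 = 13) = -2 (attained at k = 0)
  C[0][1] = min over k of (A[0][0] + B[0][1] = -2 + -3 = -5, A[0][1] + B[1][1] = 9 + -3 = 6) = -5 (attained at k = 0)
  C[1][0] = min over k of (A[1][0] + B[0][0] = 3 + 0 = 3, A[1][1] + B[1][0] = 4 + 4 = 8) = 3 (attained at k = 0)
  C[1][1] = min over k of (A[1][0] + B[0][1] = 3 + -3 = 0, A[1][1] + B[1][1] = 4 + -3 = 1) = 0 (attained at k = 0)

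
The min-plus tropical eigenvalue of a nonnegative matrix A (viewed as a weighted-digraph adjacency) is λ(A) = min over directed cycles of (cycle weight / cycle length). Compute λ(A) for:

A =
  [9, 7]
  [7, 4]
λ(A) = 4

Enumerate directed cycles and compute their means (weight / length). Sample:
  cycle 0 → 0: weight = 9, length = 1, mean = 9/1 ≈ 9.000
  cycle 1 → 1: weight = 4, length = 1, mean = 4/1 ≈ 4.000
  cycle 0 → 1 → 0: weight = 14, length = 2, mean = 14/2 ≈ 7.000
  cycle 1 → 0 → 1: weight = 14, length = 2, mean = 14/2 ≈ 7.000
Minimum mean = 4.000, attained e.g. along the cycle 1 → 1 with weight 4 and length 1. So λ(A) = 4/1 = 4.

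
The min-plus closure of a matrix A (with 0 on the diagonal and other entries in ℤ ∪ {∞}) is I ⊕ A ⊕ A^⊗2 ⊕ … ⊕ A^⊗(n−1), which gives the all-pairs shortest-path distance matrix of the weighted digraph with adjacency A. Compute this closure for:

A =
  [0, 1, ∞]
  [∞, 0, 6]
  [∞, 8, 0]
Closure =
  [0, 1, 7]
  [∞, 0, 6]
  [∞, 8, 0]

This is the Floyd-Warshall all-pairs shortest-path computation. For each intermediate vertex k = 0, 1, …, 2, update dist[i][j] ← min(dist[i][j], dist[i][k] + dist[k][j]). The final matrix gives, for each (i, j), the minimum total weight of any directed path from i to j (possibly empty when i = j).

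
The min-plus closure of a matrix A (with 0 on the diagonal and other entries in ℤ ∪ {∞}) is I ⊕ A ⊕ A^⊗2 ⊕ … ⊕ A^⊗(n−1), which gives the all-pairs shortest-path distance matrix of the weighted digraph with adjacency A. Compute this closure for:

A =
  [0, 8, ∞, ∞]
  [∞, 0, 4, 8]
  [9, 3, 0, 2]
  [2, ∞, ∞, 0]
Closure =
  [0, 8, 12, 14]
  [8, 0, 4, 6]
  [4, 3, 0, 2]
  [2, 10, 14, 0]

This is the Floyd-Warshall all-pairs shortest-path computation. For each intermediate vertex k = 0, 1, …, 3, update dist[i][j] ← min(dist[i][j], dist[i][k] + dist[k][j]). The final matrix gives, for each (i, j), the minimum total weight of any directed path from i to j (possibly empty when i = j).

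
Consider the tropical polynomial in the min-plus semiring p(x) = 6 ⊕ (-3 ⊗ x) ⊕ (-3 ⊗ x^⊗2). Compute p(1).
p(1) = -2

A tropical monomial a ⊗ x^⊗i evaluates to a + i · x. Evaluating each term at x = 1:
  Term 0 contributes 6 + 0 · 1 = 6
  Term 1 contributes -3 + 1 · 1 = -2
  Term 2 contributes -3 + 2 · 1 = -1
p(1) = ⊕ of these = min[6, -2, -1] = -2.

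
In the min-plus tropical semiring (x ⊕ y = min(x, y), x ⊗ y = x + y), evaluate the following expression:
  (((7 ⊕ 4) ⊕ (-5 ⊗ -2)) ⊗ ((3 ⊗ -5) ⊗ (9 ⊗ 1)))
(((7 ⊕ 4) ⊕ (-5 ⊗ -2)) ⊗ ((3 ⊗ -5) ⊗ (9 ⊗ 1))) = 1

Expand innermost to outermost. Recall ⊕ takes the minimum of its arguments and ⊗ takes their sum. Working out the expression (((7 ⊕ 4) ⊕ (-5 ⊗ -2)) ⊗ ((3 ⊗ -5) ⊗ (9 ⊗ 1))) gives 1.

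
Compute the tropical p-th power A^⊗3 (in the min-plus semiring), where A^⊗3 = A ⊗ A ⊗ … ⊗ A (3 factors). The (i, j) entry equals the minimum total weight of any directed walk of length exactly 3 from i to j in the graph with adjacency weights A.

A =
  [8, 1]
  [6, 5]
A^⊗3 =
  [12, 8]
  [13, 12]

Each entry (A^⊗3)_ij equals the minimum over all length-3 walks i = v_0 → v_1 → … → v_3 = j of Σ_t A[v_t][v_{t+1}]. For example, for (i, j) = (0, 1) we minimise over 4 possible intermediate vertex sequences; the minimum is 8, attained along the walk 0 → 1 → 0 → 1.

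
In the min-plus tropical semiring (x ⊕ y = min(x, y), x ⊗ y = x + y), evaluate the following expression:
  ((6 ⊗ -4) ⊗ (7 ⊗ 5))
((6 ⊗ -4) ⊗ (7 ⊗ 5)) = 14

Expand innermost to outermost. Recall ⊕ takes the minimum of its arguments and ⊗ takes their sum. Working out the expression ((6 ⊗ -4) ⊗ (7 ⊗ 5)) gives 14.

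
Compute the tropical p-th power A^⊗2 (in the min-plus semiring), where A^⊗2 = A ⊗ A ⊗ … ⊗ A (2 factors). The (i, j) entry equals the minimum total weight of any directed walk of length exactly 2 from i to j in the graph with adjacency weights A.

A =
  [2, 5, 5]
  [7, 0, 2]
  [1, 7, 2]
A^⊗2 =
  [4, 5, 7]
  [3, 0, 2]
  [3, 6, 4]

Each entry (A^⊗2)_ij equals the minimum over all length-2 walks i = v_0 → v_1 → … → v_2 = j of Σ_t A[v_t][v_{t+1}]. For example, for (i, j) = (0, 2) we minimise over 3 possible intermediate vertex sequences; the minimum is 7, attained along the walk 0 → 0 → 2.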